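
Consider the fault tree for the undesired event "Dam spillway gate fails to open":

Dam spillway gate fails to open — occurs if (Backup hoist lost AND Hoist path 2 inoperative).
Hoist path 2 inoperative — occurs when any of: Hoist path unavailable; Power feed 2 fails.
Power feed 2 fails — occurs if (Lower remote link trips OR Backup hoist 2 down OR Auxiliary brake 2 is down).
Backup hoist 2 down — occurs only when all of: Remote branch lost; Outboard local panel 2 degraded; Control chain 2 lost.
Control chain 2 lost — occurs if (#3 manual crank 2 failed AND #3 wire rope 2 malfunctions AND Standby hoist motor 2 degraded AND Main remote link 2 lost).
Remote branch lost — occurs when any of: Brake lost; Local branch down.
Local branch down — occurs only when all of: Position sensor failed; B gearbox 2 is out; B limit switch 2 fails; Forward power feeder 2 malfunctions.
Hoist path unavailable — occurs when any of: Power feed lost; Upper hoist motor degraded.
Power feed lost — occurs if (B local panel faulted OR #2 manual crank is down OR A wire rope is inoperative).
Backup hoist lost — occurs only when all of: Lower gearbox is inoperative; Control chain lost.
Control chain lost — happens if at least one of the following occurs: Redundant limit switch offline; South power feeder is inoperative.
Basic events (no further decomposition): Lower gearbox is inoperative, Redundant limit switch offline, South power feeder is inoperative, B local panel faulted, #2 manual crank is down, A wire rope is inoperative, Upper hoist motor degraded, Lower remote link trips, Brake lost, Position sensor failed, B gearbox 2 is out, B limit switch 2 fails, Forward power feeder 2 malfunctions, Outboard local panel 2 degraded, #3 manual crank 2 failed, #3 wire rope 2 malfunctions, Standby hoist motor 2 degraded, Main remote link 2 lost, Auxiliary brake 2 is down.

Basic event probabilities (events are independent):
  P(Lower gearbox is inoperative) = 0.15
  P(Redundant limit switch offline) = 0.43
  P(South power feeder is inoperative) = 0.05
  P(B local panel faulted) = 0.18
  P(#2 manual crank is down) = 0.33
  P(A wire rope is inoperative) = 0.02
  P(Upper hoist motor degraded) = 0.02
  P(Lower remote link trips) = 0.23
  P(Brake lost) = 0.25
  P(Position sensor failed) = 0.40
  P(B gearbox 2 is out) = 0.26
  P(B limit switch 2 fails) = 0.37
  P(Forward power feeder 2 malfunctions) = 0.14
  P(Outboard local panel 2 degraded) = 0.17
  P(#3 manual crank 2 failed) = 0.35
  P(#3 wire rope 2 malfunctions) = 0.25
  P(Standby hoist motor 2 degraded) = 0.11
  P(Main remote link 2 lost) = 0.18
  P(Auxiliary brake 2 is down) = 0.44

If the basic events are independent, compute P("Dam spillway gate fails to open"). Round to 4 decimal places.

0.0531

P(Control chain lost) [OR] = 1 − (1−0.43) × (1−0.05) = 0.458500
P(Backup hoist lost) [AND] = 0.15 × 0.458500 = 0.068775
P(Power feed lost) [OR] = 1 − (1−0.18) × (1−0.33) × (1−0.02) = 0.461588
P(Hoist path unavailable) [OR] = 1 − (1−0.461588) × (1−0.02) = 0.472356
P(Local branch down) [AND] = 0.40 × 0.26 × 0.37 × 0.14 = 0.005387
P(Remote branch lost) [OR] = 1 − (1−0.25) × (1−0.005387) = 0.254040
P(Control chain 2 lost) [AND] = 0.35 × 0.25 × 0.11 × 0.18 = 0.001733
P(Backup hoist 2 down) [AND] = 0.254040 × 0.17 × 0.001733 = 0.000075
P(Power feed 2 fails) [OR] = 1 − (1−0.23) × (1−0.000075) × (1−0.44) = 0.568832
P(Hoist path 2 inoperative) [OR] = 1 − (1−0.472356) × (1−0.568832) = 0.772497
P(Dam spillway gate fails to open) [AND] = 0.068775 × 0.772497 = 0.053128
Rounded to 4 decimal places: P(Dam spillway gate fails to open) ≈ 0.0531.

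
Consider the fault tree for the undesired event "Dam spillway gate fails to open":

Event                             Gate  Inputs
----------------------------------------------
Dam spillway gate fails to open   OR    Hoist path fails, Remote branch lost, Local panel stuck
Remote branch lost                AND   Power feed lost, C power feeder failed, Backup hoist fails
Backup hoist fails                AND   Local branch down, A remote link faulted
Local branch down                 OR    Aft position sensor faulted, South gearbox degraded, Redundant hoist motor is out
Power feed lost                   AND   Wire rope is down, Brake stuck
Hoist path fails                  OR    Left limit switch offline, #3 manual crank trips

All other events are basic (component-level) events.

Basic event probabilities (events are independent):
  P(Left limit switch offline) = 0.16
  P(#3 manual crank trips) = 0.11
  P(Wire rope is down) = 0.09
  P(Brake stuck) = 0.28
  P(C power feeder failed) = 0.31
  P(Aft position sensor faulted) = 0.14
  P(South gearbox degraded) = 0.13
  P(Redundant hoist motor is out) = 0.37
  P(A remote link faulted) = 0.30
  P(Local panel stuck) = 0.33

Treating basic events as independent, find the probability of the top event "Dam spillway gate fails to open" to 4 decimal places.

P(Hoist path fails) [OR] = 1 − (1−0.16) × (1−0.11) = 0.252400
P(Power feed lost) [AND] = 0.09 × 0.28 = 0.025200
P(Local branch down) [OR] = 1 − (1−0.14) × (1−0.13) × (1−0.37) = 0.528634
P(Backup hoist fails) [AND] = 0.528634 × 0.30 = 0.158590
P(Remote branch lost) [AND] = 0.025200 × 0.31 × 0.158590 = 0.001239
P(Dam spillway gate fails to open) [OR] = 1 − (1−0.252400) × (1−0.001239) × (1−0.33) = 0.499729
Rounded to 4 decimal places: P(Dam spillway gate fails to open) ≈ 0.4997.

0.4997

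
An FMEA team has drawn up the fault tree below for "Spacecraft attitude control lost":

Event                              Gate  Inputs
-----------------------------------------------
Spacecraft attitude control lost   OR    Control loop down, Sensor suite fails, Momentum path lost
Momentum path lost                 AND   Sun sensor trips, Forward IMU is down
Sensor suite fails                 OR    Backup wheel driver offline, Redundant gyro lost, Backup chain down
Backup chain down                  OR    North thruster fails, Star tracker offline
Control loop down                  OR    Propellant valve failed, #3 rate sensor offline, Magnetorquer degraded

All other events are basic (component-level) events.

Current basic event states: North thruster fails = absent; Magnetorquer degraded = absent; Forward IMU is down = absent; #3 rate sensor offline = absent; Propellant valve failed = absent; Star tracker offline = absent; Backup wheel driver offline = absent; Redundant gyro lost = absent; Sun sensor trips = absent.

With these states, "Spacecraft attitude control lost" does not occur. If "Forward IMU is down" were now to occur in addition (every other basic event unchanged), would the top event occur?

No

Counterfactual: set "Forward IMU is down" to occurred.
Control loop down [OR]: Propellant valve failed=not, #3 rate sensor offline=not, Magnetorquer degraded=not → no input occurs → does not occur.
Backup chain down [OR]: North thruster fails=not, Star tracker offline=not → no input occurs → does not occur.
Sensor suite fails [OR]: Backup wheel driver offline=not, Redundant gyro lost=not, Backup chain down=not → no input occurs → does not occur.
Momentum path lost [AND]: Sun sensor trips=not, Forward IMU is down=occurs → not all inputs occur → does not occur.
Spacecraft attitude control lost [OR]: Control loop down=not, Sensor suite fails=not, Momentum path lost=not → no input occurs → does not occur.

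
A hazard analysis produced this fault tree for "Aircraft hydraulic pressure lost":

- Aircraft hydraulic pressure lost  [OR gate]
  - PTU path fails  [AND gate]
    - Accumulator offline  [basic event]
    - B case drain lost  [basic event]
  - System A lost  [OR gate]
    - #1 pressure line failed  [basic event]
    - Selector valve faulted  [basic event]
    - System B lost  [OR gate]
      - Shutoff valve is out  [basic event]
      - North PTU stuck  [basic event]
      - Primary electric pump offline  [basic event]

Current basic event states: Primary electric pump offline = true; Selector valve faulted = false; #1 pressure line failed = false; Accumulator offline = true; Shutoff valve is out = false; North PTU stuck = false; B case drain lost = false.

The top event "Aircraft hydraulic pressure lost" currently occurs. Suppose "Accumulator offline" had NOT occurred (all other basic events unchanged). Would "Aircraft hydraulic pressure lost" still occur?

Counterfactual: set "Accumulator offline" to not occurred.
PTU path fails [AND]: Accumulator offline=not, B case drain lost=not → not all inputs occur → does not occur.
System B lost [OR]: Shutoff valve is out=not, North PTU stuck=not, Primary electric pump offline=occurs → at least one input occurs → occurs.
System A lost [OR]: #1 pressure line failed=not, Selector valve faulted=not, System B lost=occurs → at least one input occurs → occurs.
Aircraft hydraulic pressure lost [OR]: PTU path fails=not, System A lost=occurs → at least one input occurs → occurs.

Yes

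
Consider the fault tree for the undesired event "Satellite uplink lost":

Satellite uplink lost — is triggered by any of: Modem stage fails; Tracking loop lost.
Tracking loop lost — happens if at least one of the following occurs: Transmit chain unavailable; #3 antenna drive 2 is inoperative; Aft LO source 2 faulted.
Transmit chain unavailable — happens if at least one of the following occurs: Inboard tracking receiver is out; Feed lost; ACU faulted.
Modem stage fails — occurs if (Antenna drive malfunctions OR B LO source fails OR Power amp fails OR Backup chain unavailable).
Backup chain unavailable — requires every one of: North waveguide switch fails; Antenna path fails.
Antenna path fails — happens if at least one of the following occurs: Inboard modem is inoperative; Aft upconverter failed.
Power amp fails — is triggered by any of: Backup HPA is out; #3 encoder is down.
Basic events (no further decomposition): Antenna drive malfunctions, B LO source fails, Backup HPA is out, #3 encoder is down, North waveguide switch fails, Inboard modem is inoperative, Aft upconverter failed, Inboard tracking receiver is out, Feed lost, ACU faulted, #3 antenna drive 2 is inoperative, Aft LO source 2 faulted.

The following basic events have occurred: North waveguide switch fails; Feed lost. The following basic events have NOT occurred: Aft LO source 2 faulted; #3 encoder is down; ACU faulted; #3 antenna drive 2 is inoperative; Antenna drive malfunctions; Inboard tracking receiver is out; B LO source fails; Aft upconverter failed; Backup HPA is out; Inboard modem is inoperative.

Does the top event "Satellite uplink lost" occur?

Power amp fails [OR]: Backup HPA is out=not, #3 encoder is down=not → no input occurs → does not occur.
Antenna path fails [OR]: Inboard modem is inoperative=not, Aft upconverter failed=not → no input occurs → does not occur.
Backup chain unavailable [AND]: North waveguide switch fails=occurs, Antenna path fails=not → not all inputs occur → does not occur.
Modem stage fails [OR]: Antenna drive malfunctions=not, B LO source fails=not, Power amp fails=not, Backup chain unavailable=not → no input occurs → does not occur.
Transmit chain unavailable [OR]: Inboard tracking receiver is out=not, Feed lost=occurs, ACU faulted=not → at least one input occurs → occurs.
Tracking loop lost [OR]: Transmit chain unavailable=occurs, #3 antenna drive 2 is inoperative=not, Aft LO source 2 faulted=not → at least one input occurs → occurs.
Satellite uplink lost [OR]: Modem stage fails=not, Tracking loop lost=occurs → at least one input occurs → occurs.

Yes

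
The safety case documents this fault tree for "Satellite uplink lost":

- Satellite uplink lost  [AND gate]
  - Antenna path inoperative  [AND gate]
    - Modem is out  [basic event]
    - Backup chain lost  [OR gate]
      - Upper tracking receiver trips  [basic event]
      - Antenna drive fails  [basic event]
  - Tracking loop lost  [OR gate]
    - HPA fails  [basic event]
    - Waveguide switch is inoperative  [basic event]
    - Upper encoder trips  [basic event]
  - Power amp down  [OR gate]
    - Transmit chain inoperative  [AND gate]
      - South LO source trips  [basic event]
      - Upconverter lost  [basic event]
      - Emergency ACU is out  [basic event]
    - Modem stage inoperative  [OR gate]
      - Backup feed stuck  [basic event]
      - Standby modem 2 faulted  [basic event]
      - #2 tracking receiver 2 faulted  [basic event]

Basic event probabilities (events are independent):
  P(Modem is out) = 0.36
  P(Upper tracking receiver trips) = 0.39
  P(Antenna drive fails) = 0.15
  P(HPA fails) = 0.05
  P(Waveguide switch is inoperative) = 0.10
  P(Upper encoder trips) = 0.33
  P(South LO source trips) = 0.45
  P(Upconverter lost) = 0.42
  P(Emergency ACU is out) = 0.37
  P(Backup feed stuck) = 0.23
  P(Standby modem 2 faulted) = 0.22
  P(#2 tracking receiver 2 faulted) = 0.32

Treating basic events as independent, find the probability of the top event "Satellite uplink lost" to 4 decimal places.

P(Backup chain lost) [OR] = 1 − (1−0.39) × (1−0.15) = 0.481500
P(Antenna path inoperative) [AND] = 0.36 × 0.481500 = 0.173340
P(Tracking loop lost) [OR] = 1 − (1−0.05) × (1−0.10) × (1−0.33) = 0.427150
P(Transmit chain inoperative) [AND] = 0.45 × 0.42 × 0.37 = 0.069930
P(Modem stage inoperative) [OR] = 1 − (1−0.23) × (1−0.22) × (1−0.32) = 0.591592
P(Power amp down) [OR] = 1 − (1−0.069930) × (1−0.591592) = 0.620152
P(Satellite uplink lost) [AND] = 0.173340 × 0.427150 × 0.620152 = 0.045917
Rounded to 4 decimal places: P(Satellite uplink lost) ≈ 0.0459.

0.0459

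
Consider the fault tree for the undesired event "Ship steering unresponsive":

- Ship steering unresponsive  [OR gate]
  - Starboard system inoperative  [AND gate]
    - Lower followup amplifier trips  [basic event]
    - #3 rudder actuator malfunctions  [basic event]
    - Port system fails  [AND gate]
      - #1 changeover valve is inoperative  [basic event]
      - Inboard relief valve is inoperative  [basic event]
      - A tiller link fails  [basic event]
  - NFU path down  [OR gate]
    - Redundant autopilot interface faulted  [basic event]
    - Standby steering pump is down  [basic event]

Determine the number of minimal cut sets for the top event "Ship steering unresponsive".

3

Port system fails [AND]: one cut set from each child combined → 1 × 1 × 1 = 1 cut set(s).
Starboard system inoperative [AND]: one cut set from each child combined → 1 × 1 × 1 = 1 cut set(s).
NFU path down [OR]: union of children's cut sets → 2 cut set(s).
Ship steering unresponsive [OR]: union of children's cut sets → 3 cut set(s).
Minimal cut sets: {#1 changeover valve is inoperative, #3 rudder actuator malfunctions, A tiller link fails, Inboard relief valve is inoperative, Lower followup amplifier trips}; {Redundant autopilot interface faulted}; {Standby steering pump is down}.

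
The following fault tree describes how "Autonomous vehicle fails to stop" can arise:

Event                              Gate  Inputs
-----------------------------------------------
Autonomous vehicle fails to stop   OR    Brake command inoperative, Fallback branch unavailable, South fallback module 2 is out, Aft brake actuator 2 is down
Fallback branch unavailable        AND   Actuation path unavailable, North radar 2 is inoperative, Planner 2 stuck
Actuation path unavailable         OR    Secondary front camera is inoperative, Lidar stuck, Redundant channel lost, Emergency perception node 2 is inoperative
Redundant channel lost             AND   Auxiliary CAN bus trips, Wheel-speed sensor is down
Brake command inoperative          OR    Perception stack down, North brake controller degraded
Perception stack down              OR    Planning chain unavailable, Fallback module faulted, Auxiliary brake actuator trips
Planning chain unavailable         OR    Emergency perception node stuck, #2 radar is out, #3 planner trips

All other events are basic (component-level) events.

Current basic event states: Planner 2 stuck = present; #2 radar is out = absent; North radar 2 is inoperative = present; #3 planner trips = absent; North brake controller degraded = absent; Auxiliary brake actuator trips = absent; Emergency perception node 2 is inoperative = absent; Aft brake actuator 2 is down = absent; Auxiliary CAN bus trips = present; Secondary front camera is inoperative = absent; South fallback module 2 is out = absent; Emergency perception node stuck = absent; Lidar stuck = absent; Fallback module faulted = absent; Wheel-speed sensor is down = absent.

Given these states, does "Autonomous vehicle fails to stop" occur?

No

Planning chain unavailable [OR]: Emergency perception node stuck=not, #2 radar is out=not, #3 planner trips=not → no input occurs → does not occur.
Perception stack down [OR]: Planning chain unavailable=not, Fallback module faulted=not, Auxiliary brake actuator trips=not → no input occurs → does not occur.
Brake command inoperative [OR]: Perception stack down=not, North brake controller degraded=not → no input occurs → does not occur.
Redundant channel lost [AND]: Auxiliary CAN bus trips=occurs, Wheel-speed sensor is down=not → not all inputs occur → does not occur.
Actuation path unavailable [OR]: Secondary front camera is inoperative=not, Lidar stuck=not, Redundant channel lost=not, Emergency perception node 2 is inoperative=not → no input occurs → does not occur.
Fallback branch unavailable [AND]: Actuation path unavailable=not, North radar 2 is inoperative=occurs, Planner 2 stuck=occurs → not all inputs occur → does not occur.
Autonomous vehicle fails to stop [OR]: Brake command inoperative=not, Fallback branch unavailable=not, South fallback module 2 is out=not, Aft brake actuator 2 is down=not → no input occurs → does not occur.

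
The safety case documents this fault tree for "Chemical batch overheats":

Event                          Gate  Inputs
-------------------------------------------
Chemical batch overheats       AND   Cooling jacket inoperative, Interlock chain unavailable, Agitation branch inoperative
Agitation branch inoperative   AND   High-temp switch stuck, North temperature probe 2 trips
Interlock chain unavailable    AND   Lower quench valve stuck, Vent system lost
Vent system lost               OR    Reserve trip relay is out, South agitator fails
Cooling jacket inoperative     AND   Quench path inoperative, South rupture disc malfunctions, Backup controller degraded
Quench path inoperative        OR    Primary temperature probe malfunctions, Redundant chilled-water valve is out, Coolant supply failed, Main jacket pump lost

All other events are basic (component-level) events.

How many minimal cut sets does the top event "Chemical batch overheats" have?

8

Quench path inoperative [OR]: union of children's cut sets → 4 cut set(s).
Cooling jacket inoperative [AND]: one cut set from each child combined → 4 × 1 × 1 = 4 cut set(s).
Vent system lost [OR]: union of children's cut sets → 2 cut set(s).
Interlock chain unavailable [AND]: one cut set from each child combined → 1 × 2 = 2 cut set(s).
Agitation branch inoperative [AND]: one cut set from each child combined → 1 × 1 = 1 cut set(s).
Chemical batch overheats [AND]: one cut set from each child combined → 4 × 2 × 1 = 8 cut set(s).
Minimal cut sets: {Backup controller degraded, High-temp switch stuck, Lower quench valve stuck, North temperature probe 2 trips, Primary temperature probe malfunctions, Reserve trip relay is out, South rupture disc malfunctions}; {Backup controller degraded, High-temp switch stuck, Lower quench valve stuck, North temperature probe 2 trips, Primary temperature probe malfunctions, South agitator fails, South rupture disc malfunctions}; {Backup controller degraded, High-temp switch stuck, Lower quench valve stuck, North temperature probe 2 trips, Redundant chilled-water valve is out, Reserve trip relay is out, South rupture disc malfunctions}; {Backup controller degraded, High-temp switch stuck, Lower quench valve stuck, North temperature probe 2 trips, Redundant chilled-water valve is out, South agitator fails, South rupture disc malfunctions}; {Backup controller degraded, Coolant supply failed, High-temp switch stuck, Lower quench valve stuck, North temperature probe 2 trips, Reserve trip relay is out, South rupture disc malfunctions}; {Backup controller degraded, Coolant supply failed, High-temp switch stuck, Lower quench valve stuck, North temperature probe 2 trips, South agitator fails, South rupture disc malfunctions}; {Backup controller degraded, High-temp switch stuck, Lower quench valve stuck, Main jacket pump lost, North temperature probe 2 trips, Reserve trip relay is out, South rupture disc malfunctions}; {Backup controller degraded, High-temp switch stuck, Lower quench valve stuck, Main jacket pump lost, North temperature probe 2 trips, South agitator fails, South rupture disc malfunctions}.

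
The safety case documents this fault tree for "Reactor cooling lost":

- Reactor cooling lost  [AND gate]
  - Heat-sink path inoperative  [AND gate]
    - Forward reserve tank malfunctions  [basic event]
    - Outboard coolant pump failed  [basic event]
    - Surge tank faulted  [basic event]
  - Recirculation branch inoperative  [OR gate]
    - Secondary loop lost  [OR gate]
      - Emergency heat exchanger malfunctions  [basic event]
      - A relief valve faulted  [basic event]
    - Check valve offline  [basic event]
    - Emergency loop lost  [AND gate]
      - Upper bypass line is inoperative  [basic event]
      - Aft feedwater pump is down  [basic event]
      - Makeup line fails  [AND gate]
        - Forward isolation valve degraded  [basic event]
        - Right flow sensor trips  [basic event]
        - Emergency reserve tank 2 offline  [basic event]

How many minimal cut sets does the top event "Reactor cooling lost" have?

4

Heat-sink path inoperative [AND]: one cut set from each child combined → 1 × 1 × 1 = 1 cut set(s).
Secondary loop lost [OR]: union of children's cut sets → 2 cut set(s).
Makeup line fails [AND]: one cut set from each child combined → 1 × 1 × 1 = 1 cut set(s).
Emergency loop lost [AND]: one cut set from each child combined → 1 × 1 × 1 = 1 cut set(s).
Recirculation branch inoperative [OR]: union of children's cut sets → 4 cut set(s).
Reactor cooling lost [AND]: one cut set from each child combined → 1 × 4 = 4 cut set(s).
Minimal cut sets: {Emergency heat exchanger malfunctions, Forward reserve tank malfunctions, Outboard coolant pump failed, Surge tank faulted}; {A relief valve faulted, Forward reserve tank malfunctions, Outboard coolant pump failed, Surge tank faulted}; {Check valve offline, Forward reserve tank malfunctions, Outboard coolant pump failed, Surge tank faulted}; {Aft feedwater pump is down, Emergency reserve tank 2 offline, Forward isolation valve degraded, Forward reserve tank malfunctions, Outboard coolant pump failed, Right flow sensor trips, Surge tank faulted, Upper bypass line is inoperative}.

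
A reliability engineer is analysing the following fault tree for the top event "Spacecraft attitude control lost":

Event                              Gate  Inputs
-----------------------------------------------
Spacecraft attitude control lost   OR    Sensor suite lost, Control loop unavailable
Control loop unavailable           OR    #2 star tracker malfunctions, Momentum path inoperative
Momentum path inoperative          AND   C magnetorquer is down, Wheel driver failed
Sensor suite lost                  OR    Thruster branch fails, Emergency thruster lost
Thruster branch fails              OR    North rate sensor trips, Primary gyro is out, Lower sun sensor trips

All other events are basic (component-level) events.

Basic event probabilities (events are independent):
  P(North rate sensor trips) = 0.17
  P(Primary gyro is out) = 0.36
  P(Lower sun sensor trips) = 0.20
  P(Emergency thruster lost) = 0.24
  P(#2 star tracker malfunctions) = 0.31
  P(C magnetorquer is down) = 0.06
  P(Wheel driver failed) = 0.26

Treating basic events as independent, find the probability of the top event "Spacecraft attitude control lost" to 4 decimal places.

P(Thruster branch fails) [OR] = 1 − (1−0.17) × (1−0.36) × (1−0.20) = 0.575040
P(Sensor suite lost) [OR] = 1 − (1−0.575040) × (1−0.24) = 0.677030
P(Momentum path inoperative) [AND] = 0.06 × 0.26 = 0.015600
P(Control loop unavailable) [OR] = 1 − (1−0.31) × (1−0.015600) = 0.320764
P(Spacecraft attitude control lost) [OR] = 1 − (1−0.677030) × (1−0.320764) = 0.780627
Rounded to 4 decimal places: P(Spacecraft attitude control lost) ≈ 0.7806.

0.7806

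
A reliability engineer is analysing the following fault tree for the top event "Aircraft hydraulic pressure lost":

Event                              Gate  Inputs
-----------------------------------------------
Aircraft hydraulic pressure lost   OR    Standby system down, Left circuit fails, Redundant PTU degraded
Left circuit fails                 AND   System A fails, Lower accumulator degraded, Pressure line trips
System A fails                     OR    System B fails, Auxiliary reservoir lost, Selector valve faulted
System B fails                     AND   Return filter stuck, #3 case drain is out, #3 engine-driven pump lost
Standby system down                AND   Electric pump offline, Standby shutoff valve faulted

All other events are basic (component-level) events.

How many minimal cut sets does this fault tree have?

5

Standby system down [AND]: one cut set from each child combined → 1 × 1 = 1 cut set(s).
System B fails [AND]: one cut set from each child combined → 1 × 1 × 1 = 1 cut set(s).
System A fails [OR]: union of children's cut sets → 3 cut set(s).
Left circuit fails [AND]: one cut set from each child combined → 3 × 1 × 1 = 3 cut set(s).
Aircraft hydraulic pressure lost [OR]: union of children's cut sets → 5 cut set(s).
Minimal cut sets: {Electric pump offline, Standby shutoff valve faulted}; {#3 case drain is out, #3 engine-driven pump lost, Lower accumulator degraded, Pressure line trips, Return filter stuck}; {Auxiliary reservoir lost, Lower accumulator degraded, Pressure line trips}; {Lower accumulator degraded, Pressure line trips, Selector valve faulted}; {Redundant PTU degraded}.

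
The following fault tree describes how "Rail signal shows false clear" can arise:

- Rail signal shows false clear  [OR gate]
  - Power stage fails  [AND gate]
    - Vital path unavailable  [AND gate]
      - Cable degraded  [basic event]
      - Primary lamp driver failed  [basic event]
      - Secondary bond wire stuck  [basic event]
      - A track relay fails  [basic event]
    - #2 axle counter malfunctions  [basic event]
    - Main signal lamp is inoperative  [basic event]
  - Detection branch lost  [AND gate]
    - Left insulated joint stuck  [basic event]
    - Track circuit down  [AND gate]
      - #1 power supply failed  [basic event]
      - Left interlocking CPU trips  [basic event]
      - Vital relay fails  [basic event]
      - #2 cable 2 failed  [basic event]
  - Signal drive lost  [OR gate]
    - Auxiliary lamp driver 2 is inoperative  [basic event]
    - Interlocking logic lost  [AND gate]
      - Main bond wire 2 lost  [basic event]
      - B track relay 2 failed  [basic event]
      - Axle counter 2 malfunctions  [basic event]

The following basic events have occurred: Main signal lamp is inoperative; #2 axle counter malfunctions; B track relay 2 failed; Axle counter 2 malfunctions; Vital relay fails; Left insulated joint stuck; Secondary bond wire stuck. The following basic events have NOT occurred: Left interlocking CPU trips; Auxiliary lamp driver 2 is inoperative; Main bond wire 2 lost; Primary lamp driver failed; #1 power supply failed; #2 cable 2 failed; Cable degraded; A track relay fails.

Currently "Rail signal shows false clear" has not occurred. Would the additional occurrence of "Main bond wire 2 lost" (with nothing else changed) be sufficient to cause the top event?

Counterfactual: set "Main bond wire 2 lost" to occurred.
Vital path unavailable [AND]: Cable degraded=not, Primary lamp driver failed=not, Secondary bond wire stuck=occurs, A track relay fails=not → not all inputs occur → does not occur.
Power stage fails [AND]: Vital path unavailable=not, #2 axle counter malfunctions=occurs, Main signal lamp is inoperative=occurs → not all inputs occur → does not occur.
Track circuit down [AND]: #1 power supply failed=not, Left interlocking CPU trips=not, Vital relay fails=occurs, #2 cable 2 failed=not → not all inputs occur → does not occur.
Detection branch lost [AND]: Left insulated joint stuck=occurs, Track circuit down=not → not all inputs occur → does not occur.
Interlocking logic lost [AND]: Main bond wire 2 lost=occurs, B track relay 2 failed=occurs, Axle counter 2 malfunctions=occurs → all inputs occur → occurs.
Signal drive lost [OR]: Auxiliary lamp driver 2 is inoperative=not, Interlocking logic lost=occurs → at least one input occurs → occurs.
Rail signal shows false clear [OR]: Power stage fails=not, Detection branch lost=not, Signal drive lost=occurs → at least one input occurs → occurs.

Yes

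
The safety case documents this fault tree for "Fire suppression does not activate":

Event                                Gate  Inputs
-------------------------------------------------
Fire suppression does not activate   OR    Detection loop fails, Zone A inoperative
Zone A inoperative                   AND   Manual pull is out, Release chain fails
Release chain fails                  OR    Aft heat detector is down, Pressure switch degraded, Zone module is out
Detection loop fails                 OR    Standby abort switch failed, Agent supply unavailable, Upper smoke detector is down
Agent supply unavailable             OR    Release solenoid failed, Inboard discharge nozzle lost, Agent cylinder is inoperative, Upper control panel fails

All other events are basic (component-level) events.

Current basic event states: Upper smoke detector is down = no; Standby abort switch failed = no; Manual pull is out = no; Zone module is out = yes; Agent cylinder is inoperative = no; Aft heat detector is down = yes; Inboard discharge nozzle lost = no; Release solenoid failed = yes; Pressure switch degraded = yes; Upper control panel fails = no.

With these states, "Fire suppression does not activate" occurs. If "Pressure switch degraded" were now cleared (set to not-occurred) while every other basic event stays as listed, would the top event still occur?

Yes

Counterfactual: set "Pressure switch degraded" to not occurred.
Agent supply unavailable [OR]: Release solenoid failed=occurs, Inboard discharge nozzle lost=not, Agent cylinder is inoperative=not, Upper control panel fails=not → at least one input occurs → occurs.
Detection loop fails [OR]: Standby abort switch failed=not, Agent supply unavailable=occurs, Upper smoke detector is down=not → at least one input occurs → occurs.
Release chain fails [OR]: Aft heat detector is down=occurs, Pressure switch degraded=not, Zone module is out=occurs → at least one input occurs → occurs.
Zone A inoperative [AND]: Manual pull is out=not, Release chain fails=occurs → not all inputs occur → does not occur.
Fire suppression does not activate [OR]: Detection loop fails=occurs, Zone A inoperative=not → at least one input occurs → occurs.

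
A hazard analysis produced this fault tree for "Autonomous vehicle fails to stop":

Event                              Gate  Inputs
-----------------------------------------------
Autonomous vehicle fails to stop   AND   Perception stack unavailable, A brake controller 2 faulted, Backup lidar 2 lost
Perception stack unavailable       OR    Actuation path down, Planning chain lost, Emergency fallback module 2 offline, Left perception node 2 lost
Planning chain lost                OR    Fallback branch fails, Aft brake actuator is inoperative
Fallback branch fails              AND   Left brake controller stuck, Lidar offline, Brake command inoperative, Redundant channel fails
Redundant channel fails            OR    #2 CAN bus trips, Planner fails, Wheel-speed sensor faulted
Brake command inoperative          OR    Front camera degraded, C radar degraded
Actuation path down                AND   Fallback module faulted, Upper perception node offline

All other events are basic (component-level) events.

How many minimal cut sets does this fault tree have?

Actuation path down [AND]: one cut set from each child combined → 1 × 1 = 1 cut set(s).
Brake command inoperative [OR]: union of children's cut sets → 2 cut set(s).
Redundant channel fails [OR]: union of children's cut sets → 3 cut set(s).
Fallback branch fails [AND]: one cut set from each child combined → 1 × 1 × 2 × 3 = 6 cut set(s).
Planning chain lost [OR]: union of children's cut sets → 7 cut set(s).
Perception stack unavailable [OR]: union of children's cut sets → 10 cut set(s).
Autonomous vehicle fails to stop [AND]: one cut set from each child combined → 10 × 1 × 1 = 10 cut set(s).
Minimal cut sets: {A brake controller 2 faulted, Backup lidar 2 lost, Fallback module faulted, Upper perception node offline}; {#2 CAN bus trips, A brake controller 2 faulted, Backup lidar 2 lost, Front camera degraded, Left brake controller stuck, Lidar offline}; {A brake controller 2 faulted, Backup lidar 2 lost, Front camera degraded, Left brake controller stuck, Lidar offline, Planner fails}; {A brake controller 2 faulted, Backup lidar 2 lost, Front camera degraded, Left brake controller stuck, Lidar offline, Wheel-speed sensor faulted}; {#2 CAN bus trips, A brake controller 2 faulted, Backup lidar 2 lost, C radar degraded, Left brake controller stuck, Lidar offline}; {A brake controller 2 faulted, Backup lidar 2 lost, C radar degraded, Left brake controller stuck, Lidar offline, Planner fails}; {A brake controller 2 faulted, Backup lidar 2 lost, C radar degraded, Left brake controller stuck, Lidar offline, Wheel-speed sensor faulted}; {A brake controller 2 faulted, Aft brake actuator is inoperative, Backup lidar 2 lost}; {A brake controller 2 faulted, Backup lidar 2 lost, Emergency fallback module 2 offline}; {A brake controller 2 faulted, Backup lidar 2 lost, Left perception node 2 lost}.

10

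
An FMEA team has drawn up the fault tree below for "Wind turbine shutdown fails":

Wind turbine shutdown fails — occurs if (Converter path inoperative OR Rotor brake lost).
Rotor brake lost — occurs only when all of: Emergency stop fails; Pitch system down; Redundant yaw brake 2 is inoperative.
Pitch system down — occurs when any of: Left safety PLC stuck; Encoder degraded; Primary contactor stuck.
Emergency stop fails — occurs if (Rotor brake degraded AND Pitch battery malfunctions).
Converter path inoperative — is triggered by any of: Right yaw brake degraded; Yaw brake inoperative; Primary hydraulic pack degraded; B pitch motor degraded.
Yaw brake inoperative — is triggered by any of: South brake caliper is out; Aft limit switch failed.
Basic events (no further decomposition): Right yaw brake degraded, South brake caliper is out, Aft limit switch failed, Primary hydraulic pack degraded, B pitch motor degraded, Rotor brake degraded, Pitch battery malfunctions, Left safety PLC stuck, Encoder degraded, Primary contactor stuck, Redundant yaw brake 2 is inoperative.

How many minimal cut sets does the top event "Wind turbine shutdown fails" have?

8

Yaw brake inoperative [OR]: union of children's cut sets → 2 cut set(s).
Converter path inoperative [OR]: union of children's cut sets → 5 cut set(s).
Emergency stop fails [AND]: one cut set from each child combined → 1 × 1 = 1 cut set(s).
Pitch system down [OR]: union of children's cut sets → 3 cut set(s).
Rotor brake lost [AND]: one cut set from each child combined → 1 × 3 × 1 = 3 cut set(s).
Wind turbine shutdown fails [OR]: union of children's cut sets → 8 cut set(s).
Minimal cut sets: {Right yaw brake degraded}; {South brake caliper is out}; {Aft limit switch failed}; {Primary hydraulic pack degraded}; {B pitch motor degraded}; {Left safety PLC stuck, Pitch battery malfunctions, Redundant yaw brake 2 is inoperative, Rotor brake degraded}; {Encoder degraded, Pitch battery malfunctions, Redundant yaw brake 2 is inoperative, Rotor brake degraded}; {Pitch battery malfunctions, Primary contactor stuck, Redundant yaw brake 2 is inoperative, Rotor brake degraded}.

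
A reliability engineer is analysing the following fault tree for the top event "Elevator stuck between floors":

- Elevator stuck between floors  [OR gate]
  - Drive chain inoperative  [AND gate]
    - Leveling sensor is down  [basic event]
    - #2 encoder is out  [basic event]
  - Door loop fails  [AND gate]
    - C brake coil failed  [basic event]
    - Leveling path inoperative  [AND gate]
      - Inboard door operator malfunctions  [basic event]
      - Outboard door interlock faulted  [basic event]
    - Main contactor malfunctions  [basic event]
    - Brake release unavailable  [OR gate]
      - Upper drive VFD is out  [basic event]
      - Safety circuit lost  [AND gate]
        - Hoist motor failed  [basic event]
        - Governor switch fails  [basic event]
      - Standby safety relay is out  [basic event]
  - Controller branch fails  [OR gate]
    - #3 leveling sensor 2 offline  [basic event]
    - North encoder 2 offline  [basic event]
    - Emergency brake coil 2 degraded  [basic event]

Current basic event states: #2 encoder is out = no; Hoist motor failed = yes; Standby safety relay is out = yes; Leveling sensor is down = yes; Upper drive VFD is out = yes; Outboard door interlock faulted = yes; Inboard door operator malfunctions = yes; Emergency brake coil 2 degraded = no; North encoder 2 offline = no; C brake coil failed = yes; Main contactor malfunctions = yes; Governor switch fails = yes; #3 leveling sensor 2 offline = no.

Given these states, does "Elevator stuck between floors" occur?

Drive chain inoperative [AND]: Leveling sensor is down=occurs, #2 encoder is out=not → not all inputs occur → does not occur.
Leveling path inoperative [AND]: Inboard door operator malfunctions=occurs, Outboard door interlock faulted=occurs → all inputs occur → occurs.
Safety circuit lost [AND]: Hoist motor failed=occurs, Governor switch fails=occurs → all inputs occur → occurs.
Brake release unavailable [OR]: Upper drive VFD is out=occurs, Safety circuit lost=occurs, Standby safety relay is out=occurs → at least one input occurs → occurs.
Door loop fails [AND]: C brake coil failed=occurs, Leveling path inoperative=occurs, Main contactor malfunctions=occurs, Brake release unavailable=occurs → all inputs occur → occurs.
Controller branch fails [OR]: #3 leveling sensor 2 offline=not, North encoder 2 offline=not, Emergency brake coil 2 degraded=not → no input occurs → does not occur.
Elevator stuck between floors [OR]: Drive chain inoperative=not, Door loop fails=occurs, Controller branch fails=not → at least one input occurs → occurs.

Yes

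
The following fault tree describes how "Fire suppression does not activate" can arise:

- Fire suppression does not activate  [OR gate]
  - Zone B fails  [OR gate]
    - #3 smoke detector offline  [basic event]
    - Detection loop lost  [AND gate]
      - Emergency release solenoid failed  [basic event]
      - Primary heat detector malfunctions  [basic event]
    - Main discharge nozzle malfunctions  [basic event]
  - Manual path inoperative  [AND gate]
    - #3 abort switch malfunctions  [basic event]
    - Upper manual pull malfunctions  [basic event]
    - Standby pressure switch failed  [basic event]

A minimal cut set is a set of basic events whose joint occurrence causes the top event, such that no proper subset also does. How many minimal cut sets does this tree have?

Detection loop lost [AND]: one cut set from each child combined → 1 × 1 = 1 cut set(s).
Zone B fails [OR]: union of children's cut sets → 3 cut set(s).
Manual path inoperative [AND]: one cut set from each child combined → 1 × 1 × 1 = 1 cut set(s).
Fire suppression does not activate [OR]: union of children's cut sets → 4 cut set(s).
Minimal cut sets: {#3 smoke detector offline}; {Emergency release solenoid failed, Primary heat detector malfunctions}; {Main discharge nozzle malfunctions}; {#3 abort switch malfunctions, Standby pressure switch failed, Upper manual pull malfunctions}.

4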